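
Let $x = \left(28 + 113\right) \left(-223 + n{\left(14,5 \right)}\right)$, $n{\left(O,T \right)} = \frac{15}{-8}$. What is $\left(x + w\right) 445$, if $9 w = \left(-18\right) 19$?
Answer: $- \frac{113013535}{8} \approx -1.4127 \cdot 10^{7}$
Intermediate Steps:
$w = -38$ ($w = \frac{\left(-18\right) 19}{9} = \frac{1}{9} \left(-342\right) = -38$)
$n{\left(O,T \right)} = - \frac{15}{8}$ ($n{\left(O,T \right)} = 15 \left(- \frac{1}{8}\right) = - \frac{15}{8}$)
$x = - \frac{253659}{8}$ ($x = \left(28 + 113\right) \left(-223 - \frac{15}{8}\right) = 141 \left(- \frac{1799}{8}\right) = - \frac{253659}{8} \approx -31707.0$)
$\left(x + w\right) 445 = \left(- \frac{253659}{8} - 38\right) 445 = \left(- \frac{253963}{8}\right) 445 = - \frac{113013535}{8}$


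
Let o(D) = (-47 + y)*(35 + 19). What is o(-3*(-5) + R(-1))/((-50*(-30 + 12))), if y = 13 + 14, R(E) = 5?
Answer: -6/5 ≈ -1.2000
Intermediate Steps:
y = 27
o(D) = -1080 (o(D) = (-47 + 27)*(35 + 19) = -20*54 = -1080)
o(-3*(-5) + R(-1))/((-50*(-30 + 12))) = -1080*(-1/(50*(-30 + 12))) = -1080/((-50*(-18))) = -1080/900 = -1080*1/900 = -6/5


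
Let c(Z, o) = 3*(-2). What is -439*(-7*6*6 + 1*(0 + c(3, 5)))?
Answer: 113262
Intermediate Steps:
c(Z, o) = -6
-439*(-7*6*6 + 1*(0 + c(3, 5))) = -439*(-7*6*6 + 1*(0 - 6)) = -439*(-42*6 + 1*(-6)) = -439*(-252 - 6) = -439*(-258) = 113262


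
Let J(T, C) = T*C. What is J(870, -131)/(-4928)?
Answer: 56985/2464 ≈ 23.127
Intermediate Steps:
J(T, C) = C*T
J(870, -131)/(-4928) = -131*870/(-4928) = -113970*(-1/4928) = 56985/2464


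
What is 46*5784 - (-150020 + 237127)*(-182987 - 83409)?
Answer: 23205222436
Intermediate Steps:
46*5784 - (-150020 + 237127)*(-182987 - 83409) = 266064 - 87107*(-266396) = 266064 - 1*(-23204956372) = 266064 + 23204956372 = 23205222436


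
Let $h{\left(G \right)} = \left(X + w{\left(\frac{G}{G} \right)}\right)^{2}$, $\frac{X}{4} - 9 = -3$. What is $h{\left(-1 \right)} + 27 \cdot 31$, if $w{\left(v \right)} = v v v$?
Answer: $1462$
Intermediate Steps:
$X = 24$ ($X = 36 + 4 \left(-3\right) = 36 - 12 = 24$)
$w{\left(v \right)} = v^{3}$ ($w{\left(v \right)} = v^{2} v = v^{3}$)
$h{\left(G \right)} = 625$ ($h{\left(G \right)} = \left(24 + \left(\frac{G}{G}\right)^{3}\right)^{2} = \left(24 + 1^{3}\right)^{2} = \left(24 + 1\right)^{2} = 25^{2} = 625$)
$h{\left(-1 \right)} + 27 \cdot 31 = 625 + 27 \cdot 31 = 625 + 837 = 1462$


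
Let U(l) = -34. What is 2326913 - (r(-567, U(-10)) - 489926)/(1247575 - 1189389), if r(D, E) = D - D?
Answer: 67697124872/29093 ≈ 2.3269e+6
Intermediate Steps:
r(D, E) = 0
2326913 - (r(-567, U(-10)) - 489926)/(1247575 - 1189389) = 2326913 - (0 - 489926)/(1247575 - 1189389) = 2326913 - (-489926)/58186 = 2326913 - 1*(-244963/29093) = 2326913 + 244963/29093 = 67697124872/29093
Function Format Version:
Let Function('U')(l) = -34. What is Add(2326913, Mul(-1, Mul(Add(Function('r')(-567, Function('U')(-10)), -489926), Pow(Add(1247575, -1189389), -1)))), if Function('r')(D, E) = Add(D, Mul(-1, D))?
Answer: Rational(67697124872, 29093) ≈ 2.3269e+6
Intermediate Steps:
Function('r')(D, E) = 0
Add(2326913, Mul(-1, Mul(Add(Function('r')(-567, Function('U')(-10)), -489926), Pow(Add(1247575, -1189389), -1)))) = Add(2326913, Mul(-1, Mul(Add(0, -489926), Pow(Add(1247575, -1189389), -1)))) = Add(2326913, Mul(-1, Mul(-489926, Pow(58186, -1)))) = Add(2326913, Mul(-1, Mul(-489926, Rational(1, 58186)))) = Add(2326913, Mul(-1, Rational(-244963, 29093))) = Add(2326913, Rational(244963, 29093)) = Rational(67697124872, 29093)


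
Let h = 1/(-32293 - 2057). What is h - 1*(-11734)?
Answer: 403062899/34350 ≈ 11734.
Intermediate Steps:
h = -1/34350 (h = 1/(-34350) = -1/34350 ≈ -2.9112e-5)
h - 1*(-11734) = -1/34350 - 1*(-11734) = -1/34350 + 11734 = 403062899/34350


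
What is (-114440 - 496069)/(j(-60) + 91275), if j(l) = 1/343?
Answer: -209404587/31307326 ≈ -6.6887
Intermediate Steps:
j(l) = 1/343
(-114440 - 496069)/(j(-60) + 91275) = (-114440 - 496069)/(1/343 + 91275) = -610509/31307326/343 = -610509*343/31307326 = -209404587/31307326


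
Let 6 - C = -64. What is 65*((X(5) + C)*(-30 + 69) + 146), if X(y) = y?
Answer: 199615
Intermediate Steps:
C = 70 (C = 6 - 1*(-64) = 6 + 64 = 70)
65*((X(5) + C)*(-30 + 69) + 146) = 65*((5 + 70)*(-30 + 69) + 146) = 65*(75*39 + 146) = 65*(2925 + 146) = 65*3071 = 199615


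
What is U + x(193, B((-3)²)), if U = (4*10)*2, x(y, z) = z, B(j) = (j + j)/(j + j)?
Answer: 81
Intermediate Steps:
B(j) = 1 (B(j) = (2*j)/((2*j)) = (2*j)*(1/(2*j)) = 1)
U = 80 (U = 40*2 = 80)
U + x(193, B((-3)²)) = 80 + 1 = 81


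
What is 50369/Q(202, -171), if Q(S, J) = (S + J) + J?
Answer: -50369/140 ≈ -359.78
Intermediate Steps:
Q(S, J) = S + 2*J (Q(S, J) = (J + S) + J = S + 2*J)
50369/Q(202, -171) = 50369/(202 + 2*(-171)) = 50369/(202 - 342) = 50369/(-140) = 50369*(-1/140) = -50369/140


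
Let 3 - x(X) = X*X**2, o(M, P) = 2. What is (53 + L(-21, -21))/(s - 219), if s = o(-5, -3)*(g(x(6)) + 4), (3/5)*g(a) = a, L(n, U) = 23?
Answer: -76/921 ≈ -0.082519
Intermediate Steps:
x(X) = 3 - X**3 (x(X) = 3 - X*X**2 = 3 - X**3)
g(a) = 5*a/3
s = -702 (s = 2*(5*(3 - 1*6**3)/3 + 4) = 2*(5*(3 - 1*216)/3 + 4) = 2*(5*(3 - 216)/3 + 4) = 2*((5/3)*(-213) + 4) = 2*(-355 + 4) = 2*(-351) = -702)
(53 + L(-21, -21))/(s - 219) = (53 + 23)/(-702 - 219) = 76/(-921) = 76*(-1/921) = -76/921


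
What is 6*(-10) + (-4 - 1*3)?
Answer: -67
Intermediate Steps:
6*(-10) + (-4 - 1*3) = -60 + (-4 - 3) = -60 - 7 = -67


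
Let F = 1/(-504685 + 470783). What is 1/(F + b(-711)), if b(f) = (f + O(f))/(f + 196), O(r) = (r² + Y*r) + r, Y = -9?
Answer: -17459530/17306903711 ≈ -0.0010088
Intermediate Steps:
F = -1/33902 (F = 1/(-33902) = -1/33902 ≈ -2.9497e-5)
O(r) = r² - 8*r (O(r) = (r² - 9*r) + r = r² - 8*r)
b(f) = (f + f*(-8 + f))/(196 + f) (b(f) = (f + f*(-8 + f))/(f + 196) = (f + f*(-8 + f))/(196 + f))
1/(F + b(-711)) = 1/(-1/33902 - 711*(-7 - 711)/(196 - 711)) = 1/(-1/33902 - 711*(-718)/(-515)) = 1/(-1/33902 - 711*(-1/515)*(-718)) = 1/(-1/33902 - 510498/515) = 1/(-17306903711/17459530) = -17459530/17306903711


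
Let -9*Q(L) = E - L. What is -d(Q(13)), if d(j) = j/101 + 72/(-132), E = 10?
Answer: 1807/3333 ≈ 0.54215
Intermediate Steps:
Q(L) = -10/9 + L/9 (Q(L) = -(10 - L)/9 = -10/9 + L/9)
d(j) = -6/11 + j/101 (d(j) = j*(1/101) + 72*(-1/132) = j/101 - 6/11 = -6/11 + j/101)
-d(Q(13)) = -(-6/11 + (-10/9 + (⅑)*13)/101) = -(-6/11 + (-10/9 + 13/9)/101) = -(-6/11 + (1/101)*(⅓)) = -(-6/11 + 1/303) = -1*(-1807/3333) = 1807/3333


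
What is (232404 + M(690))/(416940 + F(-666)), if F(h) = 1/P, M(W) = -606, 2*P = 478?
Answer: 7914246/14235523 ≈ 0.55595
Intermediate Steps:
P = 239 (P = (½)*478 = 239)
F(h) = 1/239
(232404 + M(690))/(416940 + F(-666)) = (232404 - 606)/(416940 + 1/239) = 231798/(99648661/239) = 231798*(239/99648661) = 7914246/14235523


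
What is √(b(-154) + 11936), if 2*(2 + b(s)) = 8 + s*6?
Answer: 2*√2869 ≈ 107.13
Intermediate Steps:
b(s) = 2 + 3*s (b(s) = -2 + (8 + s*6)/2 = -2 + (8 + 6*s)/2 = -2 + (4 + 3*s) = 2 + 3*s)
√(b(-154) + 11936) = √((2 + 3*(-154)) + 11936) = √((2 - 462) + 11936) = √(-460 + 11936) = √11476 = 2*√2869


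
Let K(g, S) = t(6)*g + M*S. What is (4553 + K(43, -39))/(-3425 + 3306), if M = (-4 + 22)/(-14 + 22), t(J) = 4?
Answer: -18549/476 ≈ -38.969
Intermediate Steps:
M = 9/4 (M = 18/8 = 18*(⅛) = 9/4 ≈ 2.2500)
K(g, S) = 4*g + 9*S/4
(4553 + K(43, -39))/(-3425 + 3306) = (4553 + (4*43 + (9/4)*(-39)))/(-3425 + 3306) = (4553 + (172 - 351/4))/(-119) = (4553 + 337/4)*(-1/119) = (18549/4)*(-1/119) = -18549/476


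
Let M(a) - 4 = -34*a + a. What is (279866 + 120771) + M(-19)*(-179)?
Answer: 287688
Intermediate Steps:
M(a) = 4 - 33*a (M(a) = 4 + (-34*a + a) = 4 - 33*a)
(279866 + 120771) + M(-19)*(-179) = (279866 + 120771) + (4 - 33*(-19))*(-179) = 400637 + (4 + 627)*(-179) = 400637 + 631*(-179) = 400637 - 112949 = 287688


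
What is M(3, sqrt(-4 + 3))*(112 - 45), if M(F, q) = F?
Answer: 201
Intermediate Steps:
M(3, sqrt(-4 + 3))*(112 - 45) = 3*(112 - 45) = 3*67 = 201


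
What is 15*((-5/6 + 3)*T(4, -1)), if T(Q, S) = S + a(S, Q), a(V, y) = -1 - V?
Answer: -65/2 ≈ -32.500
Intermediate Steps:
T(Q, S) = -1 (T(Q, S) = S + (-1 - S) = -1)
15*((-5/6 + 3)*T(4, -1)) = 15*((-5/6 + 3)*(-1)) = 15*((13/6)*(-1)) = 15*(-13/6) = -65/2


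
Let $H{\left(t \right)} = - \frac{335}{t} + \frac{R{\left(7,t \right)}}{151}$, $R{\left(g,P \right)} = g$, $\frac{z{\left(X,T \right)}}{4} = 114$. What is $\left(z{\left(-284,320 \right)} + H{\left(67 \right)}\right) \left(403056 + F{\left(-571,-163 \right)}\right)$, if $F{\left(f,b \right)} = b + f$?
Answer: $\frac{27401346776}{151} \approx 1.8147 \cdot 10^{8}$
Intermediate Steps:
$z{\left(X,T \right)} = 456$ ($z{\left(X,T \right)} = 4 \cdot 114 = 456$)
$H{\left(t \right)} = \frac{7}{151} - \frac{335}{t}$ ($H{\left(t \right)} = - \frac{335}{t} + \frac{7}{151} = \frac{7}{151} - \frac{335}{t}$)
$\left(z{\left(-284,320 \right)} + H{\left(67 \right)}\right) \left(403056 + F{\left(-571,-163 \right)}\right) = \left(456 + \left(\frac{7}{151} - \frac{335}{67}\right)\right) \left(403056 - 734\right) = \left(456 + \left(\frac{7}{151} - 5\right)\right) \left(403056 - 734\right) = \left(456 + \left(\frac{7}{151} - 5\right)\right) 402322 = \left(456 - \frac{748}{151}\right) 402322 = \frac{68108}{151} \cdot 402322 = \frac{27401346776}{151}$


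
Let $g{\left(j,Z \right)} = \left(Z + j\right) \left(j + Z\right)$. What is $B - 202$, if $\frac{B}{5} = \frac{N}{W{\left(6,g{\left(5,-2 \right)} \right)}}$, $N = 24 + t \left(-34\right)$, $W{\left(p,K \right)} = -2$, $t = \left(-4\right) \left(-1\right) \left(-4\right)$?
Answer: $-1622$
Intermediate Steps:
$t = -16$ ($t = 4 \left(-4\right) = -16$)
$g{\left(j,Z \right)} = \left(Z + j\right)^{2}$ ($g{\left(j,Z \right)} = \left(Z + j\right) \left(Z + j\right) = \left(Z + j\right)^{2}$)
$N = 568$ ($N = 24 - -544 = 24 + 544 = 568$)
$B = -1420$ ($B = 5 \frac{568}{-2} = 5 \cdot 568 \left(- \frac{1}{2}\right) = 5 \left(-284\right) = -1420$)
$B - 202 = -1420 - 202 = -1622$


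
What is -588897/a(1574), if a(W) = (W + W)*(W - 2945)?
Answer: 196299/1438636 ≈ 0.13645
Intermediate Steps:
a(W) = 2*W*(-2945 + W) (a(W) = (2*W)*(-2945 + W) = 2*W*(-2945 + W))
-588897/a(1574) = -588897*1/(3148*(-2945 + 1574)) = -588897/(2*1574*(-1371)) = -588897/(-4315908) = -588897*(-1/4315908) = 196299/1438636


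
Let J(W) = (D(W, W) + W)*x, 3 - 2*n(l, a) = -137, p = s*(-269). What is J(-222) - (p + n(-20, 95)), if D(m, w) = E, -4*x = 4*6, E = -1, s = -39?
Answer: -9223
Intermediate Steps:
p = 10491 (p = -39*(-269) = 10491)
n(l, a) = 70 (n(l, a) = 3/2 - 1/2*(-137) = 3/2 + 137/2 = 70)
x = -6 ≈ -6.0000
D(m, w) = -1
J(W) = 6 - 6*W (J(W) = (-1 + W)*(-6) = 6 - 6*W)
J(-222) - (p + n(-20, 95)) = (6 - 6*(-222)) - (10491 + 70) = (6 + 1332) - 1*10561 = 1338 - 10561 = -9223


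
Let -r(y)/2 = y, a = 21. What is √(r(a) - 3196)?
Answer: I*√3238 ≈ 56.903*I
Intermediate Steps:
r(y) = -2*y
√(r(a) - 3196) = √(-2*21 - 3196) = √(-42 - 3196) = √(-3238) = I*√3238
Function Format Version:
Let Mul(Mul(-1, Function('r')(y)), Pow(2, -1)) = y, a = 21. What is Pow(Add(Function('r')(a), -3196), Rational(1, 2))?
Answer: Mul(I, Pow(3238, Rational(1, 2))) ≈ Mul(56.903, I)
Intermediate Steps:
Function('r')(y) = Mul(-2, y)
Pow(Add(Function('r')(a), -3196), Rational(1, 2)) = Pow(Add(Mul(-2, 21), -3196), Rational(1, 2)) = Pow(Add(-42, -3196), Rational(1, 2)) = Pow(-3238, Rational(1, 2)) = Mul(I, Pow(3238, Rational(1, 2)))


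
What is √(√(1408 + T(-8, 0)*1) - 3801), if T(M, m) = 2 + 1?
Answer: √(-3801 + √1411) ≈ 61.347*I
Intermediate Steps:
T(M, m) = 3
√(√(1408 + T(-8, 0)*1) - 3801) = √(√(1408 + 3*1) - 3801) = √(√(1408 + 3) - 3801) = √(√1411 - 3801) = √(-3801 + √1411)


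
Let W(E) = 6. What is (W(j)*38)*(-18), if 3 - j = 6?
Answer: -4104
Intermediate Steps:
j = -3 (j = 3 - 1*6 = 3 - 6 = -3)
(W(j)*38)*(-18) = (6*38)*(-18) = 228*(-18) = -4104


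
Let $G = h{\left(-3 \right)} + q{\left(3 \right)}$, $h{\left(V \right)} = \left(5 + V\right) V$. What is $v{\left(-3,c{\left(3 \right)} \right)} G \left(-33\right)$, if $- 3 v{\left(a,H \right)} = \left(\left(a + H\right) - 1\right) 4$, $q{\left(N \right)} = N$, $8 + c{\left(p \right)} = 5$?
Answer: $924$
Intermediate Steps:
$c{\left(p \right)} = -3$ ($c{\left(p \right)} = -8 + 5 = -3$)
$h{\left(V \right)} = V \left(5 + V\right)$
$v{\left(a,H \right)} = \frac{4}{3} - \frac{4 H}{3} - \frac{4 a}{3}$ ($v{\left(a,H \right)} = - \frac{\left(\left(a + H\right) - 1\right) 4}{3} = - \frac{\left(\left(H + a\right) - 1\right) 4}{3} = - \frac{\left(-1 + H + a\right) 4}{3} = - \frac{-4 + 4 H + 4 a}{3} = \frac{4}{3} - \frac{4 H}{3} - \frac{4 a}{3}$)
$G = -3$ ($G = - 3 \left(5 - 3\right) + 3 = \left(-3\right) 2 + 3 = -6 + 3 = -3$)
$v{\left(-3,c{\left(3 \right)} \right)} G \left(-33\right) = \left(\frac{4}{3} - -4 - -4\right) \left(-3\right) \left(-33\right) = \left(\frac{4}{3} + 4 + 4\right) \left(-3\right) \left(-33\right) = \frac{28}{3} \left(-3\right) \left(-33\right) = \left(-28\right) \left(-33\right) = 924$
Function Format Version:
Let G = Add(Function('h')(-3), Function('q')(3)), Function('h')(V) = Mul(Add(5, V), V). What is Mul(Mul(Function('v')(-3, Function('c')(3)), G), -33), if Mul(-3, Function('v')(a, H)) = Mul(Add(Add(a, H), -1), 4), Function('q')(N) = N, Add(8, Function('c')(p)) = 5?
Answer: 924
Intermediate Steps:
Function('c')(p) = -3 (Function('c')(p) = Add(-8, 5) = -3)
Function('h')(V) = Mul(V, Add(5, V))
Function('v')(a, H) = Add(Rational(4, 3), Mul(Rational(-4, 3), H), Mul(Rational(-4, 3), a)) (Function('v')(a, H) = Mul(Rational(-1, 3), Mul(Add(Add(a, H), -1), 4)) = Mul(Rational(-1, 3), Mul(Add(Add(H, a), -1), 4)) = Mul(Rational(-1, 3), Mul(Add(-1, H, a), 4)) = Mul(Rational(-1, 3), Add(-4, Mul(4, H), Mul(4, a))) = Add(Rational(4, 3), Mul(Rational(-4, 3), H), Mul(Rational(-4, 3), a)))
G = -3 (G = Add(Mul(-3, Add(5, -3)), 3) = Add(Mul(-3, 2), 3) = Add(-6, 3) = -3)
Mul(Mul(Function('v')(-3, Function('c')(3)), G), -33) = Mul(Mul(Add(Rational(4, 3), Mul(Rational(-4, 3), -3), Mul(Rational(-4, 3), -3)), -3), -33) = Mul(Mul(Add(Rational(4, 3), 4, 4), -3), -33) = Mul(Mul(Rational(28, 3), -3), -33) = Mul(-28, -33) = 924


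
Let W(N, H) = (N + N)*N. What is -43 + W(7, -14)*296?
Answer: 28965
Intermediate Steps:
W(N, H) = 2*N**2 (W(N, H) = (2*N)*N = 2*N**2)
-43 + W(7, -14)*296 = -43 + (2*7**2)*296 = -43 + (2*49)*296 = -43 + 98*296 = -43 + 29008 = 28965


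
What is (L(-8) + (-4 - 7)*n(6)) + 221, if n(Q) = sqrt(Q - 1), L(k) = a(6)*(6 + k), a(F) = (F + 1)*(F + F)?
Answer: 53 - 11*sqrt(5) ≈ 28.403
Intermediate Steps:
a(F) = 2*F*(1 + F) (a(F) = (1 + F)*(2*F) = 2*F*(1 + F))
L(k) = 504 + 84*k (L(k) = (2*6*(1 + 6))*(6 + k) = (2*6*7)*(6 + k) = 84*(6 + k) = 504 + 84*k)
n(Q) = sqrt(-1 + Q)
(L(-8) + (-4 - 7)*n(6)) + 221 = ((504 + 84*(-8)) + (-4 - 7)*sqrt(-1 + 6)) + 221 = ((504 - 672) - 11*sqrt(5)) + 221 = (-168 - 11*sqrt(5)) + 221 = 53 - 11*sqrt(5)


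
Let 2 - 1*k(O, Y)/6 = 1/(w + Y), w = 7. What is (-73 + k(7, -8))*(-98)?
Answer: 5390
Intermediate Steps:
k(O, Y) = 12 - 6/(7 + Y)
(-73 + k(7, -8))*(-98) = (-73 + 6*(13 + 2*(-8))/(7 - 8))*(-98) = (-73 + 6*(13 - 16)/(-1))*(-98) = (-73 + 6*(-1)*(-3))*(-98) = (-73 + 18)*(-98) = -55*(-98) = 5390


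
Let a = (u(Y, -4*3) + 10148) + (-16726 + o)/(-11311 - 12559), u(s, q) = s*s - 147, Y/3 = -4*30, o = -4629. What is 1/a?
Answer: 4774/666459445 ≈ 7.1632e-6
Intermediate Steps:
Y = -360 (Y = 3*(-4*30) = 3*(-120) = -360)
u(s, q) = -147 + s**2 (u(s, q) = s**2 - 147 = -147 + s**2)
a = 666459445/4774 (a = ((-147 + (-360)**2) + 10148) + (-16726 - 4629)/(-11311 - 12559) = ((-147 + 129600) + 10148) - 21355/(-23870) = (129453 + 10148) - 21355*(-1/23870) = 139601 + 4271/4774 = 666459445/4774 ≈ 1.3960e+5)
1/a = 1/(666459445/4774) = 4774/666459445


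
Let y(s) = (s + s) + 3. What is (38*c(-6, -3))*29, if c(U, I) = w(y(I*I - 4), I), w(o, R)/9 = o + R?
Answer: 99180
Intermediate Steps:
y(s) = 3 + 2*s (y(s) = 2*s + 3 = 3 + 2*s)
w(o, R) = 9*R + 9*o (w(o, R) = 9*(o + R) = 9*(R + o) = 9*R + 9*o)
c(U, I) = -45 + 9*I + 18*I² (c(U, I) = 9*I + 9*(3 + 2*(I*I - 4)) = 9*I + 9*(3 + 2*(I² - 4)) = 9*I + 9*(3 + 2*(-4 + I²)) = 9*I + 9*(3 + (-8 + 2*I²)) = 9*I + 9*(-5 + 2*I²) = 9*I + (-45 + 18*I²) = -45 + 9*I + 18*I²)
(38*c(-6, -3))*29 = (38*(-45 + 9*(-3) + 18*(-3)²))*29 = (38*(-45 - 27 + 18*9))*29 = (38*(-45 - 27 + 162))*29 = (38*90)*29 = 3420*29 = 99180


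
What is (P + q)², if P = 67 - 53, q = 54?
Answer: 4624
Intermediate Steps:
P = 14
(P + q)² = (14 + 54)² = 68² = 4624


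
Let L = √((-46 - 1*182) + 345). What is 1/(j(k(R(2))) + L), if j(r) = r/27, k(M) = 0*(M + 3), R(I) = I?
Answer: √13/39 ≈ 0.092450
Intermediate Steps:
k(M) = 0 (k(M) = 0*(3 + M) = 0)
j(r) = r/27 (j(r) = r*(1/27) = r/27)
L = 3*√13 (L = √((-46 - 182) + 345) = √(-228 + 345) = √117 = 3*√13 ≈ 10.817)
1/(j(k(R(2))) + L) = 1/((1/27)*0 + 3*√13) = 1/(0 + 3*√13) = 1/(3*√13) = √13/39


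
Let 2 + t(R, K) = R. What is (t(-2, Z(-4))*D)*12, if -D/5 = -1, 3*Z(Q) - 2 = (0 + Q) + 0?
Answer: -240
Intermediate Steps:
Z(Q) = ⅔ + Q/3 (Z(Q) = ⅔ + ((0 + Q) + 0)/3 = ⅔ + (Q + 0)/3 = ⅔ + Q/3)
t(R, K) = -2 + R
D = 5 (D = -5*(-1) = 5)
(t(-2, Z(-4))*D)*12 = ((-2 - 2)*5)*12 = -4*5*12 = -20*12 = -240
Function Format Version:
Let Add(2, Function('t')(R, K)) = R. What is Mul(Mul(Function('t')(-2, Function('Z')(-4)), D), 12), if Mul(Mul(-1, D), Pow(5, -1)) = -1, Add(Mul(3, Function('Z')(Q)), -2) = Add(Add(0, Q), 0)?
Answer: -240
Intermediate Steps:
Function('Z')(Q) = Add(Rational(2, 3), Mul(Rational(1, 3), Q)) (Function('Z')(Q) = Add(Rational(2, 3), Mul(Rational(1, 3), Add(Add(0, Q), 0))) = Add(Rational(2, 3), Mul(Rational(1, 3), Add(Q, 0))) = Add(Rational(2, 3), Mul(Rational(1, 3), Q)))
Function('t')(R, K) = Add(-2, R)
D = 5 (D = Mul(-5, -1) = 5)
Mul(Mul(Function('t')(-2, Function('Z')(-4)), D), 12) = Mul(Mul(Add(-2, -2), 5), 12) = Mul(Mul(-4, 5), 12) = Mul(-20, 12) = -240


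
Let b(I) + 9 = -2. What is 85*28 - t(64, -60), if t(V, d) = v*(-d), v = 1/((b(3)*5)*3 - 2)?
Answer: 397520/167 ≈ 2380.4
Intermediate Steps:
b(I) = -11 (b(I) = -9 - 2 = -11)
v = -1/167 (v = 1/(-11*5*3 - 2) = 1/(-55*3 - 2) = 1/(-165 - 2) = 1/(-167) = -1/167 ≈ -0.0059880)
t(V, d) = d/167 (t(V, d) = -(-1)*d/167 = d/167)
85*28 - t(64, -60) = 85*28 - (-60)/167 = 2380 - 1*(-60/167) = 2380 + 60/167 = 397520/167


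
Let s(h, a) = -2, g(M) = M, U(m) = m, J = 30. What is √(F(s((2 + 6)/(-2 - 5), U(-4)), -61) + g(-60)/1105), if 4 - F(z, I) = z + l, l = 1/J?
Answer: √259889370/6630 ≈ 2.4315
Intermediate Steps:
l = 1/30 ≈ 0.033333
F(z, I) = 119/30 - z (F(z, I) = 4 - (z + 1/30) = 4 - (1/30 + z) = 4 + (-1/30 - z) = 119/30 - z)
√(F(s((2 + 6)/(-2 - 5), U(-4)), -61) + g(-60)/1105) = √((119/30 - 1*(-2)) - 60/1105) = √((119/30 + 2) - 60*1/1105) = √(179/30 - 12/221) = √(39199/6630) = √259889370/6630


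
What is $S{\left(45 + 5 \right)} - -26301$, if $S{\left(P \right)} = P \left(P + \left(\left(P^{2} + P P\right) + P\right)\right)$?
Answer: $281301$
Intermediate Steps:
$S{\left(P \right)} = P \left(2 P + 2 P^{2}\right)$ ($S{\left(P \right)} = P \left(P + \left(\left(P^{2} + P^{2}\right) + P\right)\right) = P \left(P + \left(2 P^{2} + P\right)\right) = P \left(P + \left(P + 2 P^{2}\right)\right) = P \left(2 P + 2 P^{2}\right)$)
$S{\left(45 + 5 \right)} - -26301 = 2 \left(45 + 5\right)^{2} \left(1 + \left(45 + 5\right)\right) - -26301 = 2 \cdot 50^{2} \left(1 + 50\right) + 26301 = 2 \cdot 2500 \cdot 51 + 26301 = 255000 + 26301 = 281301$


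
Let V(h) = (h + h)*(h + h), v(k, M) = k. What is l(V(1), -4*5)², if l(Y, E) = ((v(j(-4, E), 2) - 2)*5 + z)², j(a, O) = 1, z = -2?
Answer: 2401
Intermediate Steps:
V(h) = 4*h² (V(h) = (2*h)*(2*h) = 4*h²)
l(Y, E) = 49 (l(Y, E) = ((1 - 2)*5 - 2)² = (-1*5 - 2)² = (-5 - 2)² = (-7)² = 49)
l(V(1), -4*5)² = 49² = 2401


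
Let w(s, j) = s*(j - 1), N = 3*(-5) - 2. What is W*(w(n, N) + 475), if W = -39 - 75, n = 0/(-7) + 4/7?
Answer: -370842/7 ≈ -52977.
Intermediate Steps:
n = 4/7 (n = 0*(-⅐) + 4*(⅐) = 0 + 4/7 = 4/7 ≈ 0.57143)
N = -17 (N = -15 - 2 = -17)
w(s, j) = s*(-1 + j)
W = -114
W*(w(n, N) + 475) = -114*(4*(-1 - 17)/7 + 475) = -114*((4/7)*(-18) + 475) = -114*(-72/7 + 475) = -114*3253/7 = -370842/7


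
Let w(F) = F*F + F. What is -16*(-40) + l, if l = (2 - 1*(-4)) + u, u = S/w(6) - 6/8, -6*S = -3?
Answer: 27101/42 ≈ 645.26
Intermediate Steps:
S = ½ (S = -⅙*(-3) = ½ ≈ 0.50000)
w(F) = F + F² (w(F) = F² + F = F + F²)
u = -31/42 (u = 1/(2*((6*(1 + 6)))) - 6/8 = 1/(2*((6*7))) - 6*⅛ = (½)/42 - ¾ = (½)*(1/42) - ¾ = 1/84 - ¾ = -31/42 ≈ -0.73810)
l = 221/42 (l = (2 - 1*(-4)) - 31/42 = (2 + 4) - 31/42 = 6 - 31/42 = 221/42 ≈ 5.2619)
-16*(-40) + l = -16*(-40) + 221/42 = 640 + 221/42 = 27101/42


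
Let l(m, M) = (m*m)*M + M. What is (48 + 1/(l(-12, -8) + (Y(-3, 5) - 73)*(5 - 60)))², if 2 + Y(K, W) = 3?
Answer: 18063628801/7840000 ≈ 2304.0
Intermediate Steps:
Y(K, W) = 1 (Y(K, W) = -2 + 3 = 1)
l(m, M) = M + M*m² (l(m, M) = m²*M + M = M*m² + M = M + M*m²)
(48 + 1/(l(-12, -8) + (Y(-3, 5) - 73)*(5 - 60)))² = (48 + 1/(-8*(1 + (-12)²) + (1 - 73)*(5 - 60)))² = (48 + 1/(-8*(1 + 144) - 72*(-55)))² = (48 + 1/(-8*145 + 3960))² = (48 + 1/(-1160 + 3960))² = (48 + 1/2800)² = (134401/2800)² = 18063628801/7840000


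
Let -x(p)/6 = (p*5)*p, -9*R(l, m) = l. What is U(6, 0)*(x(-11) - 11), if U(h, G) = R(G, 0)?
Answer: 0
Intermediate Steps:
R(l, m) = -l/9
U(h, G) = -G/9
x(p) = -30*p² (x(p) = -6*p*5*p = -6*5*p*p = -30*p²)
U(6, 0)*(x(-11) - 11) = (-⅑*0)*(-30*(-11)² - 11) = 0*(-30*121 - 11) = 0*(-3630 - 11) = 0*(-3641) = 0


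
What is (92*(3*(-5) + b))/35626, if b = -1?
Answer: -736/17813 ≈ -0.041318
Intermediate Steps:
(92*(3*(-5) + b))/35626 = (92*(3*(-5) - 1))/35626 = (92*(-15 - 1))*(1/35626) = (92*(-16))*(1/35626) = -1472*1/35626 = -736/17813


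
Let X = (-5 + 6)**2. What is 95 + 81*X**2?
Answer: 176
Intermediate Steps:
X = 1 (X = 1**2 = 1)
95 + 81*X**2 = 95 + 81*1**2 = 95 + 81*1 = 95 + 81 = 176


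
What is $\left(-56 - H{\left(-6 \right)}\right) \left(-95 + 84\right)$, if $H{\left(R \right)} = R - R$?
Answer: $616$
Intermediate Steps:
$H{\left(R \right)} = 0$
$\left(-56 - H{\left(-6 \right)}\right) \left(-95 + 84\right) = \left(-56 - 0\right) \left(-95 + 84\right) = \left(-56 + 0\right) \left(-11\right) = \left(-56\right) \left(-11\right) = 616$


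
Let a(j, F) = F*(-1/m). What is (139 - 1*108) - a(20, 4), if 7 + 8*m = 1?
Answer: 77/3 ≈ 25.667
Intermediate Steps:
m = -¾ (m = -7/8 + (⅛)*1 = -7/8 + ⅛ = -¾ ≈ -0.75000)
a(j, F) = 4*F/3 (a(j, F) = F*(-1/(-¾)) = F*(-1*(-4/3)) = F*(4/3) = 4*F/3)
(139 - 1*108) - a(20, 4) = (139 - 1*108) - 4*4/3 = (139 - 108) - 1*16/3 = 31 - 16/3 = 77/3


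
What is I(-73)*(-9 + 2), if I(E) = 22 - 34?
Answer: 84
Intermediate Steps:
I(E) = -12
I(-73)*(-9 + 2) = -12*(-9 + 2) = -12*(-7) = 84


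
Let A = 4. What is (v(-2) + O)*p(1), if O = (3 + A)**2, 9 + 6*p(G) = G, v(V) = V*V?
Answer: -212/3 ≈ -70.667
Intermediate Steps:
v(V) = V**2
p(G) = -3/2 + G/6
O = 49 (O = (3 + 4)**2 = 7**2 = 49)
(v(-2) + O)*p(1) = ((-2)**2 + 49)*(-3/2 + (1/6)*1) = (4 + 49)*(-3/2 + 1/6) = 53*(-4/3) = -212/3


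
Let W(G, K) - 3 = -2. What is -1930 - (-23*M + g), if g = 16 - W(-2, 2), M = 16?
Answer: -1577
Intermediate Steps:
W(G, K) = 1 (W(G, K) = 3 - 2 = 1)
g = 15 (g = 16 - 1*1 = 16 - 1 = 15)
-1930 - (-23*M + g) = -1930 - (-23*16 + 15) = -1930 - (-368 + 15) = -1930 - 1*(-353) = -1930 + 353 = -1577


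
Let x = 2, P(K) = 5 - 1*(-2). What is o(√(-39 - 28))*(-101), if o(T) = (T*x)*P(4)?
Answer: -1414*I*√67 ≈ -11574.0*I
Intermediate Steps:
P(K) = 7 (P(K) = 5 + 2 = 7)
o(T) = 14*T (o(T) = (T*2)*7 = (2*T)*7 = 14*T)
o(√(-39 - 28))*(-101) = (14*√(-39 - 28))*(-101) = (14*√(-67))*(-101) = (14*(I*√67))*(-101) = (14*I*√67)*(-101) = -1414*I*√67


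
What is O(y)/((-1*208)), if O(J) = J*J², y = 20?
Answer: -500/13 ≈ -38.462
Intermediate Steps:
O(J) = J³
O(y)/((-1*208)) = 20³/((-1*208)) = 8000/(-208) = 8000*(-1/208) = -500/13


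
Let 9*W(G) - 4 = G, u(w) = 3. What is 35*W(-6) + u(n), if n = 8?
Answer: -43/9 ≈ -4.7778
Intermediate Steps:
W(G) = 4/9 + G/9
35*W(-6) + u(n) = 35*(4/9 + (⅑)*(-6)) + 3 = 35*(4/9 - ⅔) + 3 = 35*(-2/9) + 3 = -70/9 + 3 = -43/9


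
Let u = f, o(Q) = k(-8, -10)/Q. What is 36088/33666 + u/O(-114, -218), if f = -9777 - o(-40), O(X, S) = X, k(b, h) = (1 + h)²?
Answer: 2221322269/25586160 ≈ 86.817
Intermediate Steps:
o(Q) = 81/Q (o(Q) = (1 - 10)²/Q = (-9)²/Q = 81/Q)
f = -390999/40 (f = -9777 - 81/(-40) = -9777 - 81*(-1)/40 = -9777 - 1*(-81/40) = -9777 + 81/40 = -390999/40 ≈ -9775.0)
u = -390999/40 ≈ -9775.0
36088/33666 + u/O(-114, -218) = 36088/33666 - 390999/40/(-114) = 36088*(1/33666) - 390999/40*(-1/114) = 18044/16833 + 130333/1520 = 2221322269/25586160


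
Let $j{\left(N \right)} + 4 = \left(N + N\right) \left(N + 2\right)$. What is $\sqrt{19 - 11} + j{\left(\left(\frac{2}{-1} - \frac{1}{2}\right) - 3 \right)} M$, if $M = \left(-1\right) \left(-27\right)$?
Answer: $\frac{1863}{2} + 2 \sqrt{2} \approx 934.33$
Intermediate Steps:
$M = 27$
$j{\left(N \right)} = -4 + 2 N \left(2 + N\right)$ ($j{\left(N \right)} = -4 + \left(N + N\right) \left(N + 2\right) = -4 + 2 N \left(2 + N\right)$)
$\sqrt{19 - 11} + j{\left(\left(\frac{2}{-1} - \frac{1}{2}\right) - 3 \right)} M = \sqrt{19 - 11} + \left(-4 + 2 \left(\left(\frac{2}{-1} - \frac{1}{2}\right) - 3\right)^{2} + 4 \left(\left(\frac{2}{-1} - \frac{1}{2}\right) - 3\right)\right) 27 = \sqrt{8} + \left(-4 + 2 \left(\left(2 \left(-1\right) - \frac{1}{2}\right) - 3\right)^{2} + 4 \left(\left(2 \left(-1\right) - \frac{1}{2}\right) - 3\right)\right) 27 = 2 \sqrt{2} + \left(-4 + 2 \left(\left(-2 - \frac{1}{2}\right) - 3\right)^{2} + 4 \left(\left(-2 - \frac{1}{2}\right) - 3\right)\right) 27 = 2 \sqrt{2} + \left(-4 + 2 \left(- \frac{5}{2} - 3\right)^{2} + 4 \left(- \frac{5}{2} - 3\right)\right) 27 = 2 \sqrt{2} + \left(-4 + 2 \left(- \frac{11}{2}\right)^{2} + 4 \left(- \frac{11}{2}\right)\right) 27 = 2 \sqrt{2} + \left(-4 + 2 \cdot \frac{121}{4} - 22\right) 27 = 2 \sqrt{2} + \left(-4 + \frac{121}{2} - 22\right) 27 = 2 \sqrt{2} + \frac{69}{2} \cdot 27 = 2 \sqrt{2} + \frac{1863}{2} = \frac{1863}{2} + 2 \sqrt{2}$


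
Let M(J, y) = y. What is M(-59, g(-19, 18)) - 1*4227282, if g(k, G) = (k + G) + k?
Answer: -4227302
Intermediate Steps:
g(k, G) = G + 2*k (g(k, G) = (G + k) + k = G + 2*k)
M(-59, g(-19, 18)) - 1*4227282 = (18 + 2*(-19)) - 1*4227282 = (18 - 38) - 4227282 = -20 - 4227282 = -4227302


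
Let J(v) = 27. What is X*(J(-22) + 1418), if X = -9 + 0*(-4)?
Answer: -13005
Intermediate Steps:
X = -9 (X = -9 + 0 = -9)
X*(J(-22) + 1418) = -9*(27 + 1418) = -9*1445 = -13005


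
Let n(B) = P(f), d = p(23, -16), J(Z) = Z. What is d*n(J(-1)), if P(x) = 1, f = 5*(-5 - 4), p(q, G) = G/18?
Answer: -8/9 ≈ -0.88889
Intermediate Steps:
p(q, G) = G/18 (p(q, G) = G*(1/18) = G/18)
d = -8/9 (d = (1/18)*(-16) = -8/9 ≈ -0.88889)
f = -45 (f = 5*(-9) = -45)
n(B) = 1
d*n(J(-1)) = -8/9*1 = -8/9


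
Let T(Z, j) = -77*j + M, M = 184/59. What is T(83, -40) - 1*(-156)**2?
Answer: -1253920/59 ≈ -21253.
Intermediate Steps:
M = 184/59 (M = 184*(1/59) = 184/59 ≈ 3.1186)
T(Z, j) = 184/59 - 77*j (T(Z, j) = -77*j + 184/59 = 184/59 - 77*j)
T(83, -40) - 1*(-156)**2 = (184/59 - 77*(-40)) - 1*(-156)**2 = (184/59 + 3080) - 1*24336 = 181904/59 - 24336 = -1253920/59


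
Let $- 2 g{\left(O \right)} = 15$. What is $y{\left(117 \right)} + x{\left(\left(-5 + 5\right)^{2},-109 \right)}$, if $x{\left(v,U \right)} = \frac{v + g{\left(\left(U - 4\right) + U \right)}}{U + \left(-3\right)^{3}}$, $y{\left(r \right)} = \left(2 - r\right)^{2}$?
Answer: $\frac{3597215}{272} \approx 13225.0$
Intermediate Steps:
$g{\left(O \right)} = - \frac{15}{2}$ ($g{\left(O \right)} = \left(- \frac{1}{2}\right) 15 = - \frac{15}{2}$)
$x{\left(v,U \right)} = \frac{- \frac{15}{2} + v}{-27 + U}$ ($x{\left(v,U \right)} = \frac{v - \frac{15}{2}}{U + \left(-3\right)^{3}} = \frac{- \frac{15}{2} + v}{U - 27} = \frac{- \frac{15}{2} + v}{-27 + U}$)
$y{\left(117 \right)} + x{\left(\left(-5 + 5\right)^{2},-109 \right)} = \left(-2 + 117\right)^{2} + \frac{- \frac{15}{2} + \left(-5 + 5\right)^{2}}{-27 - 109} = 115^{2} + \frac{- \frac{15}{2} + 0^{2}}{-136} = 13225 - \frac{- \frac{15}{2} + 0}{136} = 13225 - - \frac{15}{272} = 13225 + \frac{15}{272} = \frac{3597215}{272}$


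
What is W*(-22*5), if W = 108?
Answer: -11880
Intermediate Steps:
W*(-22*5) = 108*(-22*5) = 108*(-110) = -11880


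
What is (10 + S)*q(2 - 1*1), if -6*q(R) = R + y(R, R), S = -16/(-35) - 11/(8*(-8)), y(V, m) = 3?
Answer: -23809/3360 ≈ -7.0860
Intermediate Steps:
S = 1409/2240 (S = -16*(-1/35) - 11/(-64) = 16/35 - 11*(-1/64) = 16/35 + 11/64 = 1409/2240 ≈ 0.62902)
q(R) = -½ - R/6 (q(R) = -(R + 3)/6 = -(3 + R)/6 = -½ - R/6)
(10 + S)*q(2 - 1*1) = (10 + 1409/2240)*(-½ - (2 - 1*1)/6) = 23809*(-½ - (2 - 1)/6)/2240 = 23809*(-½ - ⅙*1)/2240 = 23809*(-½ - ⅙)/2240 = (23809/2240)*(-⅔) = -23809/3360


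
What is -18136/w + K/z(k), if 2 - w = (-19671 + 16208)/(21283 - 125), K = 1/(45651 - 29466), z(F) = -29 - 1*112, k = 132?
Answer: -875685051988259/104471569215 ≈ -8382.0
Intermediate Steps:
z(F) = -141 (z(F) = -29 - 112 = -141)
K = 1/16185 ≈ 6.1786e-5
w = 45779/21158 (w = 2 - (-19671 + 16208)/(21283 - 125) = 2 - (-3463)/21158 = 2 - 1*(-3463/21158) = 2 + 3463/21158 = 45779/21158 ≈ 2.1637)
-18136/w + K/z(k) = -18136/45779/21158 + (1/16185)/(-141) = -18136*21158/45779 + (1/16185)*(-1/141) = -383721488/45779 - 1/2282085 = -875685051988259/104471569215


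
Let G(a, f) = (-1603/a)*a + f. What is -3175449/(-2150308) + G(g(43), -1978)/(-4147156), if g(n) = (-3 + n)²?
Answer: 1647097828249/1114707840506 ≈ 1.4776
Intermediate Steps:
G(a, f) = -1603 + f
-3175449/(-2150308) + G(g(43), -1978)/(-4147156) = -3175449/(-2150308) + (-1603 - 1978)/(-4147156) = -3175449*(-1/2150308) - 3581*(-1/4147156) = 3175449/2150308 + 3581/4147156 = 1647097828249/1114707840506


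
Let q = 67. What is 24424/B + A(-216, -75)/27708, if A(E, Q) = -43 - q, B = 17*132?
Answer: 9395741/863566 ≈ 10.880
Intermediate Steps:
B = 2244
A(E, Q) = -110 (A(E, Q) = -43 - 1*67 = -43 - 67 = -110)
24424/B + A(-216, -75)/27708 = 24424/2244 - 110/27708 = 24424*(1/2244) - 110*1/27708 = 6106/561 - 55/13854 = 9395741/863566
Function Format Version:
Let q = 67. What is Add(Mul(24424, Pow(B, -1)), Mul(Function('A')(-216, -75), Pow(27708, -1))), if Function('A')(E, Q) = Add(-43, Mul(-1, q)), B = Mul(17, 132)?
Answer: Rational(9395741, 863566) ≈ 10.880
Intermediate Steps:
B = 2244
Function('A')(E, Q) = -110 (Function('A')(E, Q) = Add(-43, Mul(-1, 67)) = Add(-43, -67) = -110)
Add(Mul(24424, Pow(B, -1)), Mul(Function('A')(-216, -75), Pow(27708, -1))) = Add(Mul(24424, Pow(2244, -1)), Mul(-110, Pow(27708, -1))) = Add(Mul(24424, Rational(1, 2244)), Mul(-110, Rational(1, 27708))) = Add(Rational(6106, 561), Rational(-55, 13854)) = Rational(9395741, 863566)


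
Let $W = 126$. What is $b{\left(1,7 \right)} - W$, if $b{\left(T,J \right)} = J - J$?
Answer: $-126$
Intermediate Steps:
$b{\left(T,J \right)} = 0$
$b{\left(1,7 \right)} - W = 0 - 126 = -126$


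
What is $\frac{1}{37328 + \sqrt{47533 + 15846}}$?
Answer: $\frac{37328}{1393316205} - \frac{\sqrt{63379}}{1393316205} \approx 2.661 \cdot 10^{-5}$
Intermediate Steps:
$\frac{1}{37328 + \sqrt{47533 + 15846}} = \frac{1}{37328 + \sqrt{63379}}$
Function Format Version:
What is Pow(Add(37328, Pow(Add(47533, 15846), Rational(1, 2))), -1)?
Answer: Add(Rational(37328, 1393316205), Mul(Rational(-1, 1393316205), Pow(63379, Rational(1, 2)))) ≈ 2.6610e-5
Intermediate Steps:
Pow(Add(37328, Pow(Add(47533, 15846), Rational(1, 2))), -1) = Pow(Add(37328, Pow(63379, Rational(1, 2))), -1)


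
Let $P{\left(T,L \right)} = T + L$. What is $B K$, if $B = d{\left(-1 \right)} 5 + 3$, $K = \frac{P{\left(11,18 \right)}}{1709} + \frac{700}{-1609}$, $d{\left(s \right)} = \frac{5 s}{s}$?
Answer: $- \frac{32189892}{2749781} \approx -11.706$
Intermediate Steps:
$P{\left(T,L \right)} = L + T$
$d{\left(s \right)} = 5$
$K = - \frac{1149639}{2749781}$ ($K = \frac{18 + 11}{1709} + \frac{700}{-1609} = 29 \cdot \frac{1}{1709} + 700 \left(- \frac{1}{1609}\right) = \frac{29}{1709} - \frac{700}{1609} = - \frac{1149639}{2749781} \approx -0.41808$)
$B = 28$ ($B = 5 \cdot 5 + 3 = 25 + 3 = 28$)
$B K = 28 \left(- \frac{1149639}{2749781}\right) = - \frac{32189892}{2749781}$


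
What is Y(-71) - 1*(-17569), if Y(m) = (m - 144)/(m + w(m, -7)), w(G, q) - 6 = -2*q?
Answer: 896234/51 ≈ 17573.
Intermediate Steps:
w(G, q) = 6 - 2*q
Y(m) = (-144 + m)/(20 + m) (Y(m) = (m - 144)/(m + (6 - 2*(-7))) = (-144 + m)/(m + (6 + 14)) = (-144 + m)/(m + 20) = (-144 + m)/(20 + m))
Y(-71) - 1*(-17569) = (-144 - 71)/(20 - 71) - 1*(-17569) = -215/(-51) + 17569 = -1/51*(-215) + 17569 = 215/51 + 17569 = 896234/51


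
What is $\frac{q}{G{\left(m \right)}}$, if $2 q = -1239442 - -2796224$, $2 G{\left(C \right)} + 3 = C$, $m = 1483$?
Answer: $\frac{778391}{740} \approx 1051.9$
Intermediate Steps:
$G{\left(C \right)} = - \frac{3}{2} + \frac{C}{2}$
$q = 778391$ ($q = \frac{-1239442 - -2796224}{2} = \frac{-1239442 + 2796224}{2} = \frac{1}{2} \cdot 1556782 = 778391$)
$\frac{q}{G{\left(m \right)}} = \frac{778391}{- \frac{3}{2} + \frac{1}{2} \cdot 1483} = \frac{778391}{- \frac{3}{2} + \frac{1483}{2}} = \frac{778391}{740}$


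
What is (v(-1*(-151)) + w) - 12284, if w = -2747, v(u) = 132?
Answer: -14899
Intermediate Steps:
(v(-1*(-151)) + w) - 12284 = (132 - 2747) - 12284 = -2615 - 12284 = -14899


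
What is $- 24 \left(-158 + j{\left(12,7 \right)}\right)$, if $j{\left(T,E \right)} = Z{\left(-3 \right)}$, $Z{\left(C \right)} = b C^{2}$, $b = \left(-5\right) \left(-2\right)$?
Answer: $1632$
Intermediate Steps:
$b = 10$
$Z{\left(C \right)} = 10 C^{2}$
$j{\left(T,E \right)} = 90$ ($j{\left(T,E \right)} = 10 \left(-3\right)^{2} = 10 \cdot 9 = 90$)
$- 24 \left(-158 + j{\left(12,7 \right)}\right) = - 24 \left(-158 + 90\right) = \left(-24\right) \left(-68\right) = 1632$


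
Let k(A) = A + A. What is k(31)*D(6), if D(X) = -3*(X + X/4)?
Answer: -1395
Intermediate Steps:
k(A) = 2*A
D(X) = -15*X/4 (D(X) = -3*(X + X*(¼)) = -3*(X + X/4) = -15*X/4)
k(31)*D(6) = (2*31)*(-15/4*6) = 62*(-45/2) = -1395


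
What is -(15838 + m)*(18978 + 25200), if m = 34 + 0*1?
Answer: -701193216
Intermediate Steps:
m = 34 (m = 34 + 0 = 34)
-(15838 + m)*(18978 + 25200) = -(15838 + 34)*(18978 + 25200) = -15872*44178 = -1*701193216 = -701193216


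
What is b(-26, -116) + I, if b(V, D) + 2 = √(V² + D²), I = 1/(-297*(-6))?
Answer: -3563/1782 + 2*√3533 ≈ 116.88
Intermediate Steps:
I = 1/1782 ≈ 0.00056117
b(V, D) = -2 + √(D² + V²) (b(V, D) = -2 + √(V² + D²) = -2 + √(D² + V²))
b(-26, -116) + I = (-2 + √((-116)² + (-26)²)) + 1/1782 = (-2 + √(13456 + 676)) + 1/1782 = (-2 + √14132) + 1/1782 = (-2 + 2*√3533) + 1/1782 = -3563/1782 + 2*√3533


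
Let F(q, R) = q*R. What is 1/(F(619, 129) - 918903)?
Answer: -1/839052 ≈ -1.1918e-6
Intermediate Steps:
F(q, R) = R*q
1/(F(619, 129) - 918903) = 1/(129*619 - 918903) = 1/(79851 - 918903) = 1/(-839052) = -1/839052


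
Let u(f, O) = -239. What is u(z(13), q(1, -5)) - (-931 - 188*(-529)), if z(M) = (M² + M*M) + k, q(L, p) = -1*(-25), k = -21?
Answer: -98760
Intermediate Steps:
q(L, p) = 25
z(M) = -21 + 2*M² (z(M) = (M² + M*M) - 21 = (M² + M²) - 21 = 2*M² - 21 = -21 + 2*M²)
u(z(13), q(1, -5)) - (-931 - 188*(-529)) = -239 - (-931 - 188*(-529)) = -239 - (-931 + 99452) = -239 - 1*98521 = -239 - 98521 = -98760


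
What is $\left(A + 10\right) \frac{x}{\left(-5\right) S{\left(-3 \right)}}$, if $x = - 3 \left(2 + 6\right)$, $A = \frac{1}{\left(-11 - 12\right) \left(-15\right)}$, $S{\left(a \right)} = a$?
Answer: $- \frac{27608}{1725} \approx -16.005$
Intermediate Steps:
$A = \frac{1}{345}$ ($A = \frac{1}{-23} \left(- \frac{1}{15}\right) = \left(- \frac{1}{23}\right) \left(- \frac{1}{15}\right) = \frac{1}{345} \approx 0.0028986$)
$x = -24$ ($x = \left(-3\right) 8 = -24$)
$\left(A + 10\right) \frac{x}{\left(-5\right) S{\left(-3 \right)}} = \left(\frac{1}{345} + 10\right) \left(- \frac{24}{\left(-5\right) \left(-3\right)}\right) = \frac{3451 \left(- \frac{24}{15}\right)}{345} = \frac{3451 \left(\left(-24\right) \frac{1}{15}\right)}{345} = \frac{3451}{345} \left(- \frac{8}{5}\right) = - \frac{27608}{1725}$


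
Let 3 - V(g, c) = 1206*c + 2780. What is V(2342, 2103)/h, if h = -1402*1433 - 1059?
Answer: 507799/402025 ≈ 1.2631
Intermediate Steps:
V(g, c) = -2777 - 1206*c (V(g, c) = 3 - (1206*c + 2780) = 3 - (2780 + 1206*c) = 3 + (-2780 - 1206*c) = -2777 - 1206*c)
h = -2010125 (h = -2009066 - 1059 = -2010125)
V(2342, 2103)/h = (-2777 - 1206*2103)/(-2010125) = (-2777 - 2536218)*(-1/2010125) = -2538995*(-1/2010125) = 507799/402025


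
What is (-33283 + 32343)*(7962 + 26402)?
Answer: -32302160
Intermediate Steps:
(-33283 + 32343)*(7962 + 26402) = -940*34364 = -32302160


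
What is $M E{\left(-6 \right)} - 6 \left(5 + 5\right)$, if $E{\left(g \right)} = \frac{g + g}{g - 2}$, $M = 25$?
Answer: $- \frac{45}{2} \approx -22.5$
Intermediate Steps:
$E{\left(g \right)} = \frac{2 g}{-2 + g}$
$M E{\left(-6 \right)} - 6 \left(5 + 5\right) = 25 \cdot 2 \left(-6\right) \frac{1}{-2 - 6} - 6 \left(5 + 5\right) = 25 \cdot 2 \left(-6\right) \frac{1}{-8} - 60 = 25 \cdot 2 \left(-6\right) \left(- \frac{1}{8}\right) - 60 = 25 \cdot \frac{3}{2} - 60 = \frac{75}{2} - 60 = - \frac{45}{2}$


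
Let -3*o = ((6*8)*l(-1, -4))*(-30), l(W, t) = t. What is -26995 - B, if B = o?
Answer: -25075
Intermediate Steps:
o = -1920 (o = -(6*8)*(-4)*(-30)/3 = -48*(-4)*(-30)/3 = -(-64)*(-30) = -⅓*5760 = -1920)
B = -1920
-26995 - B = -26995 - 1*(-1920) = -26995 + 1920 = -25075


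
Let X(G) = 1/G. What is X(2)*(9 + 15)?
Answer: 12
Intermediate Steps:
X(2)*(9 + 15) = (9 + 15)/2 = (½)*24 = 12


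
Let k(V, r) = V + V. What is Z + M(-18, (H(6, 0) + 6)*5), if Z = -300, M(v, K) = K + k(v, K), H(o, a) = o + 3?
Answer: -261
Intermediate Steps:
H(o, a) = 3 + o
k(V, r) = 2*V
M(v, K) = K + 2*v
Z + M(-18, (H(6, 0) + 6)*5) = -300 + (((3 + 6) + 6)*5 + 2*(-18)) = -300 + ((9 + 6)*5 - 36) = -300 + (15*5 - 36) = -300 + (75 - 36) = -300 + 39 = -261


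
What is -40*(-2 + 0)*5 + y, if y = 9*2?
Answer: 418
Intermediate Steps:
y = 18
-40*(-2 + 0)*5 + y = -40*(-2 + 0)*5 + 18 = -(-80)*5 + 18 = -40*(-10) + 18 = 400 + 18 = 418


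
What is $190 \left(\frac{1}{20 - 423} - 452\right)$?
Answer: $- \frac{34609830}{403} \approx -85881.0$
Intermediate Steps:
$190 \left(\frac{1}{20 - 423} - 452\right) = 190 \left(\frac{1}{-403} - 452\right) = 190 \left(- \frac{1}{403} - 452\right) = 190 \left(- \frac{182157}{403}\right) = - \frac{34609830}{403}$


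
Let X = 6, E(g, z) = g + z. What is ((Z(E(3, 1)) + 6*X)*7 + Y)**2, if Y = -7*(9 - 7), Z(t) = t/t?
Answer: 60025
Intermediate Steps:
Z(t) = 1
Y = -14 (Y = -7*2 = -14)
((Z(E(3, 1)) + 6*X)*7 + Y)**2 = ((1 + 6*6)*7 - 14)**2 = ((1 + 36)*7 - 14)**2 = (37*7 - 14)**2 = (259 - 14)**2 = 245**2 = 60025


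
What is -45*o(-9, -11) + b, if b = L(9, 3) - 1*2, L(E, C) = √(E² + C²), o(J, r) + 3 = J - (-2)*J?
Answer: 1348 + 3*√10 ≈ 1357.5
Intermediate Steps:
o(J, r) = -3 + 3*J (o(J, r) = -3 + (J - (-2)*J) = -3 + (J + 2*J) = -3 + 3*J)
L(E, C) = √(C² + E²)
b = -2 + 3*√10 (b = √(3² + 9²) - 1*2 = √(9 + 81) - 2 = √90 - 2 = 3*√10 - 2 = -2 + 3*√10 ≈ 7.4868)
-45*o(-9, -11) + b = -45*(-3 + 3*(-9)) + (-2 + 3*√10) = -45*(-3 - 27) + (-2 + 3*√10) = -45*(-30) + (-2 + 3*√10) = 1350 + (-2 + 3*√10) = 1348 + 3*√10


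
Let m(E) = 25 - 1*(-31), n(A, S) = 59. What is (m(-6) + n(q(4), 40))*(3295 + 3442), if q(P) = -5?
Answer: 774755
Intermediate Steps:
m(E) = 56 (m(E) = 25 + 31 = 56)
(m(-6) + n(q(4), 40))*(3295 + 3442) = (56 + 59)*(3295 + 3442) = 115*6737 = 774755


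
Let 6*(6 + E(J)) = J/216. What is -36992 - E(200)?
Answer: -5991757/162 ≈ -36986.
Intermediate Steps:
E(J) = -6 + J/1296 (E(J) = -6 + (J/216)/6 = -6 + J/1296)
-36992 - E(200) = -36992 - (-6 + (1/1296)*200) = -36992 - (-6 + 25/162) = -36992 - 1*(-947/162) = -36992 + 947/162 = -5991757/162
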